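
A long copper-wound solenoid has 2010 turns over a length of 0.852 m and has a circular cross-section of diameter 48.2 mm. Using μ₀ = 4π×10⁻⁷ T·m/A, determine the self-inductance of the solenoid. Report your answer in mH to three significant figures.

A = π(d/2)² = π(2.410×10^-2 m)² = 1.8247×10^-3 m².
For a long solenoid, L = μ₀N²A/ℓ.
L = (4π×10⁻⁷)(2010)²(1.8247×10^-3)/(0.852 m) = 1.087×10^-2 H.

L ≈ 10.9 mH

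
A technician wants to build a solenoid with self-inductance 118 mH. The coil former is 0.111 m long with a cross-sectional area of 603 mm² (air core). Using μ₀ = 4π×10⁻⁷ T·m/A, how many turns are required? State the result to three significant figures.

A = 603 mm² = 6.030×10^-4 m².
From L = μ₀N²A/ℓ, N = √(Lℓ / (μ₀A)).
N = √[(0.118)(0.111) / ((4π×10⁻⁷)×6.030×10^-4)] = √(1.729×10^7) ≈ 4157.6.

N ≈ 4160 turns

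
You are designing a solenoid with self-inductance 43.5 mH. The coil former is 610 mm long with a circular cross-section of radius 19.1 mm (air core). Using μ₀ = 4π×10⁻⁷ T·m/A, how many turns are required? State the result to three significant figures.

A = πr² = π(1.910×10^-2 m)² = 1.146×10^-3 m².
From L = μ₀N²A/ℓ, N = √(Lℓ / (μ₀A)).
N = √[(4.350×10^-2)(0.61) / ((4π×10⁻⁷)×1.146×10^-3)] = √(1.842×10^7) ≈ 4292.4.

N ≈ 4290 turns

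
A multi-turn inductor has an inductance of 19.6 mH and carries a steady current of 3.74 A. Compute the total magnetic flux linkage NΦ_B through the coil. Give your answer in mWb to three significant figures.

From L = NΦ_B/I, the flux linkage is NΦ_B = LI.
NΦ_B = (1.960×10^-2 H)(3.74 A) = 7.330×10^-2 Wb.

NΦ_B ≈ 73.3 mWb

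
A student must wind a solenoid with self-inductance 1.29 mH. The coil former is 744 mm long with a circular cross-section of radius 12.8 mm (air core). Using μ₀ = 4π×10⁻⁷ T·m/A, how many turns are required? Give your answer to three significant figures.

N ≈ 1220 turns

A = πr² = π(1.280×10^-2 m)² = 5.147×10^-4 m².
From L = μ₀N²A/ℓ, N = √(Lℓ / (μ₀A)).
N = √[(1.290×10^-3)(0.744) / ((4π×10⁻⁷)×5.147×10^-4)] = √(1.484×10^6) ≈ 1218.1.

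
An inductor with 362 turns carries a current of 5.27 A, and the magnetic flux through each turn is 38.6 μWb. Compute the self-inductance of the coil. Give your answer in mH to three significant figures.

L ≈ 2.65 mH

Self-inductance is defined by L = NΦ_B/I (flux linkage over current).
L = (362)(3.860×10^-5 Wb)/(5.27 A) = 2.651×10^-3 H.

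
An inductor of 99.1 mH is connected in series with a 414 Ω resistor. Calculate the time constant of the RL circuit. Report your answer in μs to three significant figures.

τ ≈ 239 μs

τ = L/R = (9.910×10^-2 H)/(414 Ω) = 2.394×10^-4 s.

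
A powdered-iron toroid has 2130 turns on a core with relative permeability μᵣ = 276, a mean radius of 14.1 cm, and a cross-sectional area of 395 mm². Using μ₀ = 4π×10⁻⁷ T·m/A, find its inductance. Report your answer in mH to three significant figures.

L ≈ 702 mH

For a thin toroid, L = μ₀μᵣN²A/(2πR).
L = (4π×10⁻⁷)(276)(2130)²(3.950×10^-4) / (2π×0.141 m) = 0.7016 H.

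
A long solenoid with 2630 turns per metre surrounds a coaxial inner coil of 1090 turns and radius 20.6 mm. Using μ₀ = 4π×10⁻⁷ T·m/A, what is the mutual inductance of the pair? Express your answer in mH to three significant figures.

M ≈ 4.80 mH

The outer solenoid produces a uniform field B₁ = μ₀n₁I₁ across the inner coil,
so the flux linkage is N₂Φ = N₂B₁A₂ = μ₀n₁N₂A₂·I₁, giving M = μ₀n₁N₂A₂.
A₂ = πr² = π(2.060×10^-2 m)² = 1.333×10^-3 m².
M = (4π×10⁻⁷)(2630)(1090)(1.333×10^-3) = 4.803×10^-3 H.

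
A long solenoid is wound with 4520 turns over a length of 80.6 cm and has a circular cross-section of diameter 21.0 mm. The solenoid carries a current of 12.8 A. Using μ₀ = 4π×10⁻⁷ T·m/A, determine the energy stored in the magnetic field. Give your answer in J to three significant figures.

A = π(d/2)² = π(1.050×10^-2 m)² = 3.464×10^-4 m².
L = μ₀N²A/ℓ = (4π×10⁻⁷)(4520)²(3.464×10^-4)/(0.806) = 1.103×10^-2 H.
U = ½LI² = ½(1.103×10^-2)(12.8)² = 0.9038 J.

U ≈ 0.904 J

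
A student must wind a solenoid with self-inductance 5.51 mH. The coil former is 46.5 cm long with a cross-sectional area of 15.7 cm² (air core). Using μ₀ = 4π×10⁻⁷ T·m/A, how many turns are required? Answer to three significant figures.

N ≈ 1140 turns

A = 15.7 cm² = 1.570×10^-3 m².
From L = μ₀N²A/ℓ, N = √(Lℓ / (μ₀A)).
N = √[(5.510×10^-3)(0.465) / ((4π×10⁻⁷)×1.570×10^-3)] = √(1.299×10^6) ≈ 1139.6.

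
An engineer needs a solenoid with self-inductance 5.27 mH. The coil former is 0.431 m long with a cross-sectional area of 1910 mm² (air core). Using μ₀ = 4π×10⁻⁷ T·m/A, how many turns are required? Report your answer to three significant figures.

A = 1910 mm² = 1.910×10^-3 m².
From L = μ₀N²A/ℓ, N = √(Lℓ / (μ₀A)).
N = √[(5.270×10^-3)(0.431) / ((4π×10⁻⁷)×1.910×10^-3)] = √(9.463×10^5) ≈ 972.8.

N ≈ 973 turns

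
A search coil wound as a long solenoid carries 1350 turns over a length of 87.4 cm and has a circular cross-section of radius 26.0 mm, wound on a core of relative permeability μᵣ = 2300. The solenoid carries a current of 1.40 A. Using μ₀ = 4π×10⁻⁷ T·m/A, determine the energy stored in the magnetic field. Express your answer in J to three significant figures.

A = πr² = π(2.600×10^-2 m)² = 2.124×10^-3 m².
L = μ₀μᵣN²A/ℓ = (4π×10⁻⁷)(2300)(1350)²(2.124×10^-3)/(0.874) = 12.8 H.
U = ½LI² = ½(12.8)(1.40)² = 12.54 J.

U ≈ 12.5 J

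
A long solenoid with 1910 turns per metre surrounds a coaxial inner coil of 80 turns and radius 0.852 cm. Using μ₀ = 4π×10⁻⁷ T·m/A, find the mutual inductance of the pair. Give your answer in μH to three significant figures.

The outer solenoid produces a uniform field B₁ = μ₀n₁I₁ across the inner coil,
so the flux linkage is N₂Φ = N₂B₁A₂ = μ₀n₁N₂A₂·I₁, giving M = μ₀n₁N₂A₂.
A₂ = πr² = π(8.520×10^-3 m)² = 2.280×10^-4 m².
M = (4π×10⁻⁷)(1910)(80)(2.280×10^-4) = 4.379×10^-5 H.

M ≈ 43.8 μH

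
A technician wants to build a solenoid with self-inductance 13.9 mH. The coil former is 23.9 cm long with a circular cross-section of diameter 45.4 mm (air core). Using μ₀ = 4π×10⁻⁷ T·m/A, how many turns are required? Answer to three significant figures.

N ≈ 1280 turns

A = π(d/2)² = π(2.270×10^-2 m)² = 1.619×10^-3 m².
From L = μ₀N²A/ℓ, N = √(Lℓ / (μ₀A)).
N = √[(1.390×10^-2)(0.239) / ((4π×10⁻⁷)×1.619×10^-3)] = √(1.633×10^6) ≈ 1277.9.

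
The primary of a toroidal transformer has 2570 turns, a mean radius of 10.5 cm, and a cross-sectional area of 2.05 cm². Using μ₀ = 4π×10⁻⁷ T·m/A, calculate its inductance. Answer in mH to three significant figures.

L ≈ 2.58 mH

For a thin toroid, L = μ₀N²A/(2πR).
L = (4π×10⁻⁷)(2570)²(2.050×10^-4) / (2π×0.105 m) = 2.579×10^-3 H.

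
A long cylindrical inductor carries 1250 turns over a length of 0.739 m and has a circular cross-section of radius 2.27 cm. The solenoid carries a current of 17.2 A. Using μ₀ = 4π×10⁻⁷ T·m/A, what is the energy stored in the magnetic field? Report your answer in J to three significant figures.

U ≈ 0.636 J

A = πr² = π(2.270×10^-2 m)² = 1.619×10^-3 m².
L = μ₀N²A/ℓ = (4π×10⁻⁷)(1250)²(1.619×10^-3)/(0.739) = 4.301×10^-3 H.
U = ½LI² = ½(4.301×10^-3)(17.2)² = 0.6362 J.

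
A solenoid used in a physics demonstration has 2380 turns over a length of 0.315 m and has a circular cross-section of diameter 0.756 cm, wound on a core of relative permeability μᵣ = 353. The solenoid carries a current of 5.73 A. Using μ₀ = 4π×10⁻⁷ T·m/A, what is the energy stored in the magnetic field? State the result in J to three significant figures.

U ≈ 5.88 J

A = π(d/2)² = π(3.780×10^-3 m)² = 4.489×10^-5 m².
L = μ₀μᵣN²A/ℓ = (4π×10⁻⁷)(353)(2380)²(4.489×10^-5)/(0.315) = 0.3581 H.
U = ½LI² = ½(0.3581)(5.73)² = 5.878 J.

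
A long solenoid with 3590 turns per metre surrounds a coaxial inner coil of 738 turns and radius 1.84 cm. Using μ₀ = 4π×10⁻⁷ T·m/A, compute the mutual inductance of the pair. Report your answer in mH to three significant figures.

The outer solenoid produces a uniform field B₁ = μ₀n₁I₁ across the inner coil,
so the flux linkage is N₂Φ = N₂B₁A₂ = μ₀n₁N₂A₂·I₁, giving M = μ₀n₁N₂A₂.
A₂ = πr² = π(1.840×10^-2 m)² = 1.064×10^-3 m².
M = (4π×10⁻⁷)(3590)(738)(1.064×10^-3) = 3.541×10^-3 H.

M ≈ 3.54 mH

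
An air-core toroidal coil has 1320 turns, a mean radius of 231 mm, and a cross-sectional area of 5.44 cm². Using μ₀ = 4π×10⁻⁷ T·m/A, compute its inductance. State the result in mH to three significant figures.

L ≈ 0.821 mH

For a thin toroid, L = μ₀N²A/(2πR).
L = (4π×10⁻⁷)(1320)²(5.440×10^-4) / (2π×0.231 m) = 8.207×10^-4 H.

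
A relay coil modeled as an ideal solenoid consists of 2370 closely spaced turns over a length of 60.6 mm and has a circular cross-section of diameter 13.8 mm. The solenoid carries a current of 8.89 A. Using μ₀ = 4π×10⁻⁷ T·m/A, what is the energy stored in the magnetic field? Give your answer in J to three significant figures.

U ≈ 0.688 J

A = π(d/2)² = π(6.900×10^-3 m)² = 1.496×10^-4 m².
L = μ₀N²A/ℓ = (4π×10⁻⁷)(2370)²(1.496×10^-4)/(6.060×10^-2) = 1.742×10^-2 H.
U = ½LI² = ½(1.742×10^-2)(8.89)² = 0.6884 J.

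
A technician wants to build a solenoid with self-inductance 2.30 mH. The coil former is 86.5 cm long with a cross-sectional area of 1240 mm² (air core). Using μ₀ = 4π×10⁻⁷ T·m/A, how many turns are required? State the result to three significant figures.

N ≈ 1130 turns

A = 1240 mm² = 1.240×10^-3 m².
From L = μ₀N²A/ℓ, N = √(Lℓ / (μ₀A)).
N = √[(2.300×10^-3)(0.865) / ((4π×10⁻⁷)×1.240×10^-3)] = √(1.277×10^6) ≈ 1129.9.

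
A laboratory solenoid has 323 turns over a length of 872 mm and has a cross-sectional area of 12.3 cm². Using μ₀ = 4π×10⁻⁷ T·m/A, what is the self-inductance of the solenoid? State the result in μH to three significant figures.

A = 12.3 cm² = 1.230×10^-3 m².
For a long solenoid, L = μ₀N²A/ℓ.
L = (4π×10⁻⁷)(323)²(1.230×10^-3)/(0.872 m) = 1.849×10^-4 H.

L ≈ 185 μH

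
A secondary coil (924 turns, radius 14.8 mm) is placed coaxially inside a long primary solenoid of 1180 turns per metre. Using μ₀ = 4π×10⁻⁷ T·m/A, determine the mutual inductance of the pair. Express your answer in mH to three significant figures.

The outer solenoid produces a uniform field B₁ = μ₀n₁I₁ across the inner coil,
so the flux linkage is N₂Φ = N₂B₁A₂ = μ₀n₁N₂A₂·I₁, giving M = μ₀n₁N₂A₂.
A₂ = πr² = π(1.480×10^-2 m)² = 6.881×10^-4 m².
M = (4π×10⁻⁷)(1180)(924)(6.881×10^-4) = 9.428×10^-4 H.

M ≈ 0.943 mH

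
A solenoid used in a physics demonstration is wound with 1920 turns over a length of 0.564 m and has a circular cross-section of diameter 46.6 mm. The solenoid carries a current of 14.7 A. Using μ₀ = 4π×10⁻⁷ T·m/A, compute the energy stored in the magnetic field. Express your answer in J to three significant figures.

A = π(d/2)² = π(2.330×10^-2 m)² = 1.706×10^-3 m².
L = μ₀N²A/ℓ = (4π×10⁻⁷)(1920)²(1.706×10^-3)/(0.564) = 1.401×10^-2 H.
U = ½LI² = ½(1.401×10^-2)(14.7)² = 1.514 J.

U ≈ 1.51 J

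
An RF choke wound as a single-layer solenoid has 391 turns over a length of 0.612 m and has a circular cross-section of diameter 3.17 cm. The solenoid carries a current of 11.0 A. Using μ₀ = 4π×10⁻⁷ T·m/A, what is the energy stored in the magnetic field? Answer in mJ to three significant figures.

U ≈ 15.0 mJ

A = π(d/2)² = π(1.585×10^-2 m)² = 7.892×10^-4 m².
L = μ₀N²A/ℓ = (4π×10⁻⁷)(391)²(7.892×10^-4)/(0.612) = 2.478×10^-4 H.
U = ½LI² = ½(2.478×10^-4)(11.0)² = 1.499×10^-2 J.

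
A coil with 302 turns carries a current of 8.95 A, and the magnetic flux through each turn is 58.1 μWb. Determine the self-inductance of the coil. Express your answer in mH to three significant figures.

Self-inductance is defined by L = NΦ_B/I (flux linkage over current).
L = (302)(5.810×10^-5 Wb)/(8.95 A) = 1.960×10^-3 H.

L ≈ 1.96 mH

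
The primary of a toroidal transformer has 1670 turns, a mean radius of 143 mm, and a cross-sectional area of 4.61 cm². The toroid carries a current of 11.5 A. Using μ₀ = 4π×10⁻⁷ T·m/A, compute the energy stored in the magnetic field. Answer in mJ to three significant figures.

U ≈ 119 mJ

L = μ₀N²A/(2πR) = (4π×10⁻⁷)(1670)²(4.610×10^-4)/(2π×0.143) = 1.798×10^-3 H.
U = ½LI² = ½(1.798×10^-3)(11.5)² = 0.1189 J.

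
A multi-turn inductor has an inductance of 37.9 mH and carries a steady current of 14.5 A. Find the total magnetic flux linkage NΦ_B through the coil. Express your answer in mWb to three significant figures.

NΦ_B ≈ 550 mWb

From L = NΦ_B/I, the flux linkage is NΦ_B = LI.
NΦ_B = (3.790×10^-2 H)(14.5 A) = 0.5495 Wb.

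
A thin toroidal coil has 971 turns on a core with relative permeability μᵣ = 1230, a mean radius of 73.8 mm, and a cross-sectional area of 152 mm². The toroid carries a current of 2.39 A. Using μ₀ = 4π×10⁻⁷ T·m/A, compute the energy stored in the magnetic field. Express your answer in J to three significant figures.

U ≈ 1.36 J

L = μ₀μᵣN²A/(2πR) = (4π×10⁻⁷)(1230)(971)²(1.520×10^-4)/(2π×7.380×10^-2) = 0.4777 H.
U = ½LI² = ½(0.4777)(2.39)² = 1.364 J.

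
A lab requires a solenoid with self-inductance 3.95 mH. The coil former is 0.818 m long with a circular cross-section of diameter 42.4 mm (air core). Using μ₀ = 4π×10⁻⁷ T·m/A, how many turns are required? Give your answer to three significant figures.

A = π(d/2)² = π(2.120×10^-2 m)² = 1.412×10^-3 m².
From L = μ₀N²A/ℓ, N = √(Lℓ / (μ₀A)).
N = √[(3.950×10^-3)(0.818) / ((4π×10⁻⁷)×1.412×10^-3)] = √(1.821×10^6) ≈ 1349.5.

N ≈ 1350 turns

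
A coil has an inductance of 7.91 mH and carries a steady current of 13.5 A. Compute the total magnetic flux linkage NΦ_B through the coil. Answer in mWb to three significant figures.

From L = NΦ_B/I, the flux linkage is NΦ_B = LI.
NΦ_B = (7.910×10^-3 H)(13.5 A) = 0.1068 Wb.

NΦ_B ≈ 107 mWb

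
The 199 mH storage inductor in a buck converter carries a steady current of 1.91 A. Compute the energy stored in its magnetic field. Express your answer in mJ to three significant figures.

U ≈ 363 mJ

Stored magnetic energy: U = ½LI².
U = ½(0.199 H)(1.91 A)² = 0.363 J.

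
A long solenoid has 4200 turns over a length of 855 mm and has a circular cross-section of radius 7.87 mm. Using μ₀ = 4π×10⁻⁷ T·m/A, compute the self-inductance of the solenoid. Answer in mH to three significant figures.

A = πr² = π(7.870×10^-3 m)² = 1.946×10^-4 m².
For a long solenoid, L = μ₀N²A/ℓ.
L = (4π×10⁻⁷)(4200)²(1.946×10^-4)/(0.855 m) = 5.0448×10^-3 H.

L ≈ 5.04 mH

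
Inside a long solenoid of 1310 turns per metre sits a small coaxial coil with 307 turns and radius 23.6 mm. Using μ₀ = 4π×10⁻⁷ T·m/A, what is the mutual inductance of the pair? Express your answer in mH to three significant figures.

M ≈ 0.884 mH

The outer solenoid produces a uniform field B₁ = μ₀n₁I₁ across the inner coil,
so the flux linkage is N₂Φ = N₂B₁A₂ = μ₀n₁N₂A₂·I₁, giving M = μ₀n₁N₂A₂.
A₂ = πr² = π(2.360×10^-2 m)² = 1.750×10^-3 m².
M = (4π×10⁻⁷)(1310)(307)(1.750×10^-3) = 8.843×10^-4 H.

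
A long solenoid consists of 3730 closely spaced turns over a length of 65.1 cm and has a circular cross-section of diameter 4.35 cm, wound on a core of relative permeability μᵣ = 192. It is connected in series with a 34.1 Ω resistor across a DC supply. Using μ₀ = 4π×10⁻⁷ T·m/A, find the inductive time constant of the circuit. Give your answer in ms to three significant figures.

τ ≈ 225 ms

A = π(d/2)² = π(2.175×10^-2 m)² = 1.486×10^-3 m².
L = μ₀μᵣN²A/ℓ = (4π×10⁻⁷)(192)(3730)²(1.486×10^-3)/(0.651) = 7.663 H.
τ = L/R = (7.663)/(34.1) = 0.2247 s.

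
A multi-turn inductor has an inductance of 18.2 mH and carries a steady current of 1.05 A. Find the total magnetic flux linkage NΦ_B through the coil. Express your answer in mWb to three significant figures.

NΦ_B ≈ 19.1 mWb

From L = NΦ_B/I, the flux linkage is NΦ_B = LI.
NΦ_B = (1.820×10^-2 H)(1.05 A) = 1.911×10^-2 Wb.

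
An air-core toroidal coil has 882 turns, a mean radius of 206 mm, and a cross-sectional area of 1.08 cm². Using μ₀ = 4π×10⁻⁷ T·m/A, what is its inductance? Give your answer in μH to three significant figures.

L ≈ 81.6 μH

For a thin toroid, L = μ₀N²A/(2πR).
L = (4π×10⁻⁷)(882)²(1.080×10^-4) / (2π×0.206 m) = 8.157×10^-5 H.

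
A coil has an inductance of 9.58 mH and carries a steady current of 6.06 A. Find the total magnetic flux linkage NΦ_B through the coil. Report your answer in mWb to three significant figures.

From L = NΦ_B/I, the flux linkage is NΦ_B = LI.
NΦ_B = (9.580×10^-3 H)(6.06 A) = 5.805×10^-2 Wb.

NΦ_B ≈ 58.1 mWb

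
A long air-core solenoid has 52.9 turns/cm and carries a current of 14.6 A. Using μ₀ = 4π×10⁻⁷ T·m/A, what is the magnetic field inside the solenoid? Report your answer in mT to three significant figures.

B ≈ 97.1 mT

Inside a long solenoid, B = μ₀nI.
B = (4π×10⁻⁷)(5.290×10^3 m⁻¹)(14.6 A) = 9.706×10^-2 T.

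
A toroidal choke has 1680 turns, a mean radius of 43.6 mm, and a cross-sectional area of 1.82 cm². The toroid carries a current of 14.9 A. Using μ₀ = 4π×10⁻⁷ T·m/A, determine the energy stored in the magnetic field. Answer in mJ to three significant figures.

L = μ₀N²A/(2πR) = (4π×10⁻⁷)(1680)²(1.820×10^-4)/(2π×4.360×10^-2) = 2.356×10^-3 H.
U = ½LI² = ½(2.356×10^-3)(14.9)² = 0.2616 J.

U ≈ 262 mJ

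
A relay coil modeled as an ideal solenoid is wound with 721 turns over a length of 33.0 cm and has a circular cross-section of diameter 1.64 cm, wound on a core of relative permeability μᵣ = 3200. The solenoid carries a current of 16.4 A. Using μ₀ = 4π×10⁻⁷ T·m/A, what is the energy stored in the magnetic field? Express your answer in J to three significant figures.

U ≈ 180 J

A = π(d/2)² = π(8.200×10^-3 m)² = 2.112×10^-4 m².
L = μ₀μᵣN²A/ℓ = (4π×10⁻⁷)(3200)(721)²(2.112×10^-4)/(0.33) = 1.338 H.
U = ½LI² = ½(1.338)(16.4)² = 179.9 J.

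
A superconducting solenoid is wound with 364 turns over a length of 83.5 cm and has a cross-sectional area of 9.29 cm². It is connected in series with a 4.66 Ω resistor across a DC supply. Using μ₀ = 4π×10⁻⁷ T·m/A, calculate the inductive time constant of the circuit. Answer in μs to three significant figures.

A = 9.29 cm² = 9.290×10^-4 m².
L = μ₀N²A/ℓ = (4π×10⁻⁷)(364)²(9.290×10^-4)/(0.835) = 1.852×10^-4 H.
τ = L/R = (1.852×10^-4)/(4.66) = 3.975×10^-5 s.

τ ≈ 39.8 μs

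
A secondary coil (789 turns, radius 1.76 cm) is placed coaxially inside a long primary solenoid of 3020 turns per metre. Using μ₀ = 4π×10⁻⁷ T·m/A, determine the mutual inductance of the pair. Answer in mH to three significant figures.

M ≈ 2.91 mH

The outer solenoid produces a uniform field B₁ = μ₀n₁I₁ across the inner coil,
so the flux linkage is N₂Φ = N₂B₁A₂ = μ₀n₁N₂A₂·I₁, giving M = μ₀n₁N₂A₂.
A₂ = πr² = π(1.760×10^-2 m)² = 9.731×10^-4 m².
M = (4π×10⁻⁷)(3020)(789)(9.731×10^-4) = 2.914×10^-3 H.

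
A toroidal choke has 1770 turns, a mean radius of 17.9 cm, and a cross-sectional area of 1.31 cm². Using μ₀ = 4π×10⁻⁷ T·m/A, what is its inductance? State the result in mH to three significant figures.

For a thin toroid, L = μ₀N²A/(2πR).
L = (4π×10⁻⁷)(1770)²(1.310×10^-4) / (2π×0.179 m) = 4.586×10^-4 H.

L ≈ 0.459 mH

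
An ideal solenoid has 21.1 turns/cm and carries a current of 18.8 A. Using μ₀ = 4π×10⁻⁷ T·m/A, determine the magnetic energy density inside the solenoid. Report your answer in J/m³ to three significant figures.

B = μ₀nI = (4π×10⁻⁷)(2.110×10^3)(18.8) = 4.9848×10^-2 T.
u = B²/(2μ₀) = (4.9848×10^-2)²/(2×4π×10⁻⁷) = 988.7 J/m³.

u ≈ 989 J/m³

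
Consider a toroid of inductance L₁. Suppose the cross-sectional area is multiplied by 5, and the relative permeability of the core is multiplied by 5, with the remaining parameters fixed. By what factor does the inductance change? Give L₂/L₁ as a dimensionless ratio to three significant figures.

For a toroid, L ∝ μᵣN²A/R.
L₂/L₁ = (5) × (5) = 25.0.

L₂/L₁ = 25.0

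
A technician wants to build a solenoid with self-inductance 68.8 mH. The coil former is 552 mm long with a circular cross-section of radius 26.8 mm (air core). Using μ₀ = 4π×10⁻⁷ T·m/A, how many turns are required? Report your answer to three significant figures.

A = πr² = π(2.680×10^-2 m)² = 2.256×10^-3 m².
From L = μ₀N²A/ℓ, N = √(Lℓ / (μ₀A)).
N = √[(6.880×10^-2)(0.552) / ((4π×10⁻⁷)×2.256×10^-3)] = √(1.339×10^7) ≈ 3659.7.

N ≈ 3660 turns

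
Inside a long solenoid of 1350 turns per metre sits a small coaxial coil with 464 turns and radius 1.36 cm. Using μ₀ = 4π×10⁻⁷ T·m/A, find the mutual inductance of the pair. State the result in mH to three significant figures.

M ≈ 0.457 mH

The outer solenoid produces a uniform field B₁ = μ₀n₁I₁ across the inner coil,
so the flux linkage is N₂Φ = N₂B₁A₂ = μ₀n₁N₂A₂·I₁, giving M = μ₀n₁N₂A₂.
A₂ = πr² = π(1.360×10^-2 m)² = 5.811×10^-4 m².
M = (4π×10⁻⁷)(1350)(464)(5.811×10^-4) = 4.574×10^-4 H.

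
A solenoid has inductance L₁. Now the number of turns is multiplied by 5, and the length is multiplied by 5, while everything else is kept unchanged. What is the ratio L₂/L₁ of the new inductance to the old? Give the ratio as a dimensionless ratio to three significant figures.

L₂/L₁ = 5.00

For a solenoid, L ∝ μᵣN²A/ℓ.
L₂/L₁ = (5)^2 × (5)^-1 = 5.00.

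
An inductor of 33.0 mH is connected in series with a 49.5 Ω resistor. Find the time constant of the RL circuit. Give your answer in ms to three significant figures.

τ ≈ 0.667 ms

τ = L/R = (3.300×10^-2 H)/(49.5 Ω) = 6.667×10^-4 s.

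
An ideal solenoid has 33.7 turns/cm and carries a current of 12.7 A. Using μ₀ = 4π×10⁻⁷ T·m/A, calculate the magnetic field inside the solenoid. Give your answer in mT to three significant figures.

Inside a long solenoid, B = μ₀nI.
B = (4π×10⁻⁷)(3.370×10^3 m⁻¹)(12.7 A) = 5.378×10^-2 T.

B ≈ 53.8 mT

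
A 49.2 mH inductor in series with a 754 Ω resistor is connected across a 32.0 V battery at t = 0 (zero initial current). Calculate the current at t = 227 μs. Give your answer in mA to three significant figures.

τ = L/R = 4.920×10^-2/754 = 6.525×10^-5 s; final current I_∞ = ε/R = 32.0/754 = 4.244×10^-2 A.
I(t) = I_∞(1 − e^(−t/τ)) with t/τ = 3.479.
I = (4.244×10^-2)(1 − e^(−3.479)) = 4.113×10^-2 A.

I ≈ 41.1 mA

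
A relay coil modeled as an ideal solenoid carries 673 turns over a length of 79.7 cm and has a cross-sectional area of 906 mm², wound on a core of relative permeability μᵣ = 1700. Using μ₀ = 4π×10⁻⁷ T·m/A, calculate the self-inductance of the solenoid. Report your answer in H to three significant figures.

L ≈ 1.10 H

A = 906 mm² = 9.060×10^-4 m².
For a long solenoid, L = μ₀μᵣN²A/ℓ.
L = (4π×10⁻⁷)(1700)(673)²(9.060×10^-4)/(0.797 m) = 1.1 H.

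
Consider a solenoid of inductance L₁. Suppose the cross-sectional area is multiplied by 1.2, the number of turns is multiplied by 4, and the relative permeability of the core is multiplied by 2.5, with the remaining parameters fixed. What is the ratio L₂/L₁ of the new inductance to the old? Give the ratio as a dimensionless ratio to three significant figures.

For a solenoid, L ∝ μᵣN²A/ℓ.
L₂/L₁ = (1.2) × (4)^2 × (2.5) = 48.0.

L₂/L₁ = 48.0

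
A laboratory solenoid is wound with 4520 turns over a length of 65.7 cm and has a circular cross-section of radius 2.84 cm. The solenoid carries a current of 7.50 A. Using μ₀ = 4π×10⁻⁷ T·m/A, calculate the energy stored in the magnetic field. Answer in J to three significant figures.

A = πr² = π(2.840×10^-2 m)² = 2.534×10^-3 m².
L = μ₀N²A/ℓ = (4π×10⁻⁷)(4520)²(2.534×10^-3)/(0.657) = 9.902×10^-2 H.
U = ½LI² = ½(9.902×10^-2)(7.50)² = 2.7848 J.

U ≈ 2.78 J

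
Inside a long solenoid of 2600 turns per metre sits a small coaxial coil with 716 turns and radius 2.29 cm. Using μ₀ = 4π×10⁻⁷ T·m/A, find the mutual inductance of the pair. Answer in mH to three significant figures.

The outer solenoid produces a uniform field B₁ = μ₀n₁I₁ across the inner coil,
so the flux linkage is N₂Φ = N₂B₁A₂ = μ₀n₁N₂A₂·I₁, giving M = μ₀n₁N₂A₂.
A₂ = πr² = π(2.290×10^-2 m)² = 1.647×10^-3 m².
M = (4π×10⁻⁷)(2600)(716)(1.647×10^-3) = 3.854×10^-3 H.

M ≈ 3.85 mH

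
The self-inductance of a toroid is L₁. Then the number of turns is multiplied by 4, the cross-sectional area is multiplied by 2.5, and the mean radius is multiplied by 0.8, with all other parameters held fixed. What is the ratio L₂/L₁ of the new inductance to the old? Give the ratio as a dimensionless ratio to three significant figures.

L₂/L₁ = 50.0

For a toroid, L ∝ μᵣN²A/R.
L₂/L₁ = (4)^2 × (2.5) × (0.8)^-1 = 50.0.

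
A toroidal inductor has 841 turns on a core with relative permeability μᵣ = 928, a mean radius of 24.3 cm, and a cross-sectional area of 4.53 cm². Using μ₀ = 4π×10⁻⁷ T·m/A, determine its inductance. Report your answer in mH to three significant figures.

For a thin toroid, L = μ₀μᵣN²A/(2πR).
L = (4π×10⁻⁷)(928)(841)²(4.530×10^-4) / (2π×0.243 m) = 0.2447 H.

L ≈ 245 mH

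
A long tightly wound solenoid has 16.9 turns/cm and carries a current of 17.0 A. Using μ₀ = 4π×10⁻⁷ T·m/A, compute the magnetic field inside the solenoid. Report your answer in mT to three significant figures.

Inside a long solenoid, B = μ₀nI.
B = (4π×10⁻⁷)(1.690×10^3 m⁻¹)(17.0 A) = 3.610×10^-2 T.

B ≈ 36.1 mT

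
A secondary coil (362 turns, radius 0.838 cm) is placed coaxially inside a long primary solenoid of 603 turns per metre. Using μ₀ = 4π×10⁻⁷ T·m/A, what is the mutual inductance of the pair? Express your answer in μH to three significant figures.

The outer solenoid produces a uniform field B₁ = μ₀n₁I₁ across the inner coil,
so the flux linkage is N₂Φ = N₂B₁A₂ = μ₀n₁N₂A₂·I₁, giving M = μ₀n₁N₂A₂.
A₂ = πr² = π(8.380×10^-3 m)² = 2.206×10^-4 m².
M = (4π×10⁻⁷)(603)(362)(2.206×10^-4) = 6.052×10^-5 H.

M ≈ 60.5 μH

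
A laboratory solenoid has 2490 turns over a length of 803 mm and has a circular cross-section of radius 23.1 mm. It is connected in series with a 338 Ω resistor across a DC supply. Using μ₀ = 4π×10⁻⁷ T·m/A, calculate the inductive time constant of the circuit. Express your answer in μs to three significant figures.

τ ≈ 48.1 μs

A = πr² = π(2.310×10^-2 m)² = 1.676×10^-3 m².
L = μ₀N²A/ℓ = (4π×10⁻⁷)(2490)²(1.676×10^-3)/(0.803) = 1.627×10^-2 H.
τ = L/R = (1.627×10^-2)/(338) = 4.812×10^-5 s.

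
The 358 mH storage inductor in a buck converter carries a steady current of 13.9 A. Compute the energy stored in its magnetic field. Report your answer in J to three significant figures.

U ≈ 34.6 J

Stored magnetic energy: U = ½LI².
U = ½(0.358 H)(13.9 A)² = 34.58 J.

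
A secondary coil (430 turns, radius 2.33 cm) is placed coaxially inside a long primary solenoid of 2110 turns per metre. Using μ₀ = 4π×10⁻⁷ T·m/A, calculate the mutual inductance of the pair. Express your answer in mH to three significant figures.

M ≈ 1.94 mH

The outer solenoid produces a uniform field B₁ = μ₀n₁I₁ across the inner coil,
so the flux linkage is N₂Φ = N₂B₁A₂ = μ₀n₁N₂A₂·I₁, giving M = μ₀n₁N₂A₂.
A₂ = πr² = π(2.330×10^-2 m)² = 1.706×10^-3 m².
M = (4π×10⁻⁷)(2110)(430)(1.706×10^-3) = 1.9446×10^-3 H.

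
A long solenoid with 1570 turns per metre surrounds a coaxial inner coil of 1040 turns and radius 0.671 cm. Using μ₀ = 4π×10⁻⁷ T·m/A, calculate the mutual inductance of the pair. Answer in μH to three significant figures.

The outer solenoid produces a uniform field B₁ = μ₀n₁I₁ across the inner coil,
so the flux linkage is N₂Φ = N₂B₁A₂ = μ₀n₁N₂A₂·I₁, giving M = μ₀n₁N₂A₂.
A₂ = πr² = π(6.710×10^-3 m)² = 1.414×10^-4 m².
M = (4π×10⁻⁷)(1570)(1040)(1.414×10^-4) = 2.902×10^-4 H.

M ≈ 290 μH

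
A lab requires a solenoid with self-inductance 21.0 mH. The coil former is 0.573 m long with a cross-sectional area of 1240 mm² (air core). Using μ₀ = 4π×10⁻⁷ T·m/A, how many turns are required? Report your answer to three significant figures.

A = 1240 mm² = 1.240×10^-3 m².
From L = μ₀N²A/ℓ, N = √(Lℓ / (μ₀A)).
N = √[(2.100×10^-2)(0.573) / ((4π×10⁻⁷)×1.240×10^-3)] = √(7.722×10^6) ≈ 2778.9.

N ≈ 2780 turns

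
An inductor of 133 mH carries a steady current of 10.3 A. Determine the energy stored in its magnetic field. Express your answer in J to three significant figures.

Stored magnetic energy: U = ½LI².
U = ½(0.133 H)(10.3 A)² = 7.05499 J.

U ≈ 7.05 J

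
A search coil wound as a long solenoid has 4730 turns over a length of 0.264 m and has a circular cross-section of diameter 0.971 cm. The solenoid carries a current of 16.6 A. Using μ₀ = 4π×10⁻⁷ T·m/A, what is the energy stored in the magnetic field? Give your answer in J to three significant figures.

U ≈ 1.09 J

A = π(d/2)² = π(4.855×10^-3 m)² = 7.405×10^-5 m².
L = μ₀N²A/ℓ = (4π×10⁻⁷)(4730)²(7.405×10^-5)/(0.264) = 7.886×10^-3 H.
U = ½LI² = ½(7.886×10^-3)(16.6)² = 1.087 J.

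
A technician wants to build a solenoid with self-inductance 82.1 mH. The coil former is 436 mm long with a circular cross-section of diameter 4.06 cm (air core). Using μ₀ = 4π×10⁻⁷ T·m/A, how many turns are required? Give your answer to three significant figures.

N ≈ 4690 turns

A = π(d/2)² = π(2.030×10^-2 m)² = 1.2946×10^-3 m².
From L = μ₀N²A/ℓ, N = √(Lℓ / (μ₀A)).
N = √[(8.210×10^-2)(0.436) / ((4π×10⁻⁷)×1.2946×10^-3)] = √(2.200×10^7) ≈ 4690.7.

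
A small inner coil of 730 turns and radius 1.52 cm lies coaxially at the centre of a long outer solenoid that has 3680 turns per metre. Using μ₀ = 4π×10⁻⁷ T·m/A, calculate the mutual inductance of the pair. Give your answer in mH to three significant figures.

M ≈ 2.45 mH

The outer solenoid produces a uniform field B₁ = μ₀n₁I₁ across the inner coil,
so the flux linkage is N₂Φ = N₂B₁A₂ = μ₀n₁N₂A₂·I₁, giving M = μ₀n₁N₂A₂.
A₂ = πr² = π(1.520×10^-2 m)² = 7.258×10^-4 m².
M = (4π×10⁻⁷)(3680)(730)(7.258×10^-4) = 2.450×10^-3 H.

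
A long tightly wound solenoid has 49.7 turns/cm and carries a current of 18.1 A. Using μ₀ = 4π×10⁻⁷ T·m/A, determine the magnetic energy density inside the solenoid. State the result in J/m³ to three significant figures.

u ≈ 5080 J/m³

B = μ₀nI = (4π×10⁻⁷)(4.970×10^3)(18.1) = 0.113 T.
u = B²/(2μ₀) = (0.113)²/(2×4π×10⁻⁷) = 5.0845×10^3 J/m³.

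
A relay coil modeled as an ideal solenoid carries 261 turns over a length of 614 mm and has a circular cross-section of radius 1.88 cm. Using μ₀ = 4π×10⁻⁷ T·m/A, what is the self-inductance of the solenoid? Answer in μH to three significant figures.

A = πr² = π(1.880×10^-2 m)² = 1.110×10^-3 m².
For a long solenoid, L = μ₀N²A/ℓ.
L = (4π×10⁻⁷)(261)²(1.110×10^-3)/(0.614 m) = 1.548×10^-4 H.

L ≈ 155 μH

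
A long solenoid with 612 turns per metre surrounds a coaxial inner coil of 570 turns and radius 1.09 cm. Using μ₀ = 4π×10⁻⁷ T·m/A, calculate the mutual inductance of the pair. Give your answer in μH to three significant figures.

M ≈ 164 μH

The outer solenoid produces a uniform field B₁ = μ₀n₁I₁ across the inner coil,
so the flux linkage is N₂Φ = N₂B₁A₂ = μ₀n₁N₂A₂·I₁, giving M = μ₀n₁N₂A₂.
A₂ = πr² = π(1.090×10^-2 m)² = 3.733×10^-4 m².
M = (4π×10⁻⁷)(612)(570)(3.733×10^-4) = 1.636×10^-4 H.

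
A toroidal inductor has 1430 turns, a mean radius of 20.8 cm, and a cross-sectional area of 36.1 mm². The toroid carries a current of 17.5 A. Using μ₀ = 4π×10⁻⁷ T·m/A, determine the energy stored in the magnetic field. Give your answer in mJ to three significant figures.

U ≈ 10.9 mJ

L = μ₀N²A/(2πR) = (4π×10⁻⁷)(1430)²(3.610×10^-5)/(2π×0.208) = 7.098×10^-5 H.
U = ½LI² = ½(7.098×10^-5)(17.5)² = 1.087×10^-2 J.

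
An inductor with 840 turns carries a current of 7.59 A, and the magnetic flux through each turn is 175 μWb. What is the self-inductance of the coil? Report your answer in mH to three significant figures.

Self-inductance is defined by L = NΦ_B/I (flux linkage over current).
L = (840)(1.750×10^-4 Wb)/(7.59 A) = 1.937×10^-2 H.

L ≈ 19.4 mH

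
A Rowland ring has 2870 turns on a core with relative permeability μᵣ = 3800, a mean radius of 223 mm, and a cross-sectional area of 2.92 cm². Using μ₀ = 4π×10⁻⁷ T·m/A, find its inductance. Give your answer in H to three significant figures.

For a thin toroid, L = μ₀μᵣN²A/(2πR).
L = (4π×10⁻⁷)(3800)(2870)²(2.920×10^-4) / (2π×0.223 m) = 8.197 H.

L ≈ 8.20 H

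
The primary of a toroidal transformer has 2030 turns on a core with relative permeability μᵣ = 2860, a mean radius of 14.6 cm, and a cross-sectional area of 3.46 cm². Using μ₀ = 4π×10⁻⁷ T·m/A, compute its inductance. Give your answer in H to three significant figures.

L ≈ 5.59 H

For a thin toroid, L = μ₀μᵣN²A/(2πR).
L = (4π×10⁻⁷)(2860)(2030)²(3.460×10^-4) / (2π×0.146 m) = 5.586 H.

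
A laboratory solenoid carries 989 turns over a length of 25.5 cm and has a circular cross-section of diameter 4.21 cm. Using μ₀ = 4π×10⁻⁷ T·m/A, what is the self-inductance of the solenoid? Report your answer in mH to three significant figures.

A = π(d/2)² = π(2.105×10^-2 m)² = 1.392×10^-3 m².
For a long solenoid, L = μ₀N²A/ℓ.
L = (4π×10⁻⁷)(989)²(1.392×10^-3)/(0.255 m) = 6.710×10^-3 H.

L ≈ 6.71 mH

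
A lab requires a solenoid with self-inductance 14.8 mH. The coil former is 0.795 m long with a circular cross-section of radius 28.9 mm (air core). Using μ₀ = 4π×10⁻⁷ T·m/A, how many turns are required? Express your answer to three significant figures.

N ≈ 1890 turns

A = πr² = π(2.890×10^-2 m)² = 2.624×10^-3 m².
From L = μ₀N²A/ℓ, N = √(Lℓ / (μ₀A)).
N = √[(1.480×10^-2)(0.795) / ((4π×10⁻⁷)×2.624×10^-3)] = √(3.568×10^6) ≈ 1889.0.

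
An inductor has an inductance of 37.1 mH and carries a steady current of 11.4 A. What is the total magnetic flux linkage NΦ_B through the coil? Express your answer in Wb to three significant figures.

NΦ_B ≈ 0.423 Wb

From L = NΦ_B/I, the flux linkage is NΦ_B = LI.
NΦ_B = (3.710×10^-2 H)(11.4 A) = 0.4229 Wb.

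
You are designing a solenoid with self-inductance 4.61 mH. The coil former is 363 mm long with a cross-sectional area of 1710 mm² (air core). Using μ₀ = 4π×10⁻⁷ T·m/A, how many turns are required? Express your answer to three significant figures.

A = 1710 mm² = 1.710×10^-3 m².
From L = μ₀N²A/ℓ, N = √(Lℓ / (μ₀A)).
N = √[(4.610×10^-3)(0.363) / ((4π×10⁻⁷)×1.710×10^-3)] = √(7.788×10^5) ≈ 882.47.

N ≈ 882 turns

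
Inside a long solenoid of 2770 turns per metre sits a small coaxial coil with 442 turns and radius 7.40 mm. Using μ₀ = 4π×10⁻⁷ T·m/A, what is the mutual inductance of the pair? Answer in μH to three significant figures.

The outer solenoid produces a uniform field B₁ = μ₀n₁I₁ across the inner coil,
so the flux linkage is N₂Φ = N₂B₁A₂ = μ₀n₁N₂A₂·I₁, giving M = μ₀n₁N₂A₂.
A₂ = πr² = π(7.400×10^-3 m)² = 1.720×10^-4 m².
M = (4π×10⁻⁷)(2770)(442)(1.720×10^-4) = 2.647×10^-4 H.

M ≈ 265 μH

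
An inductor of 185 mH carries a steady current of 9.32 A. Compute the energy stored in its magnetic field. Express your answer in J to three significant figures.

Stored magnetic energy: U = ½LI².
U = ½(0.185 H)(9.32 A)² = 8.0348 J.

U ≈ 8.03 J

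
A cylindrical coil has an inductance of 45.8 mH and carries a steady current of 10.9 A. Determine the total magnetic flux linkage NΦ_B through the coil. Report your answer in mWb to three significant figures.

From L = NΦ_B/I, the flux linkage is NΦ_B = LI.
NΦ_B = (4.580×10^-2 H)(10.9 A) = 0.4992 Wb.

NΦ_B ≈ 499 mWb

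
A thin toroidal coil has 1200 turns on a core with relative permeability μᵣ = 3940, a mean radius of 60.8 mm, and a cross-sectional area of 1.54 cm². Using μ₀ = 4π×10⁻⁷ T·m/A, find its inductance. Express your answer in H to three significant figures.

For a thin toroid, L = μ₀μᵣN²A/(2πR).
L = (4π×10⁻⁷)(3940)(1200)²(1.540×10^-4) / (2π×6.080×10^-2 m) = 2.874 H.

L ≈ 2.87 H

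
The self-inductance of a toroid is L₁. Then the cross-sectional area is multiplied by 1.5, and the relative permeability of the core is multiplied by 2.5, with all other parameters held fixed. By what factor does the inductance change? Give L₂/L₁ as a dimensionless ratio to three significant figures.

For a toroid, L ∝ μᵣN²A/R.
L₂/L₁ = (1.5) × (2.5) = 3.75.

L₂/L₁ = 3.75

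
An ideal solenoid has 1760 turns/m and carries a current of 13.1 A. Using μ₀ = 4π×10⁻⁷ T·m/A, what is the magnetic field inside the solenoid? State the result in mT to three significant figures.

Inside a long solenoid, B = μ₀nI.
B = (4π×10⁻⁷)(1.760×10^3 m⁻¹)(13.1 A) = 2.897×10^-2 T.

B ≈ 29.0 mT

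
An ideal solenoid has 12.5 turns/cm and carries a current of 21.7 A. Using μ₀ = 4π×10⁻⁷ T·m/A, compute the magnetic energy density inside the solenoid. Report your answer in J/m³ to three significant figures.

B = μ₀nI = (4π×10⁻⁷)(1.250×10^3)(21.7) = 3.409×10^-2 T.
u = B²/(2μ₀) = (3.409×10^-2)²/(2×4π×10⁻⁷) = 462.3 J/m³.

u ≈ 462 J/m³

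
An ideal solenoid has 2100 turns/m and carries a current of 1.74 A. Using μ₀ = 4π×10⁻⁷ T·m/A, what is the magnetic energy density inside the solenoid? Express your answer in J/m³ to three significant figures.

B = μ₀nI = (4π×10⁻⁷)(2.100×10^3)(1.74) = 4.592×10^-3 T.
u = B²/(2μ₀) = (4.592×10^-3)²/(2×4π×10⁻⁷) = 8.389 J/m³.

u ≈ 8.39 J/m³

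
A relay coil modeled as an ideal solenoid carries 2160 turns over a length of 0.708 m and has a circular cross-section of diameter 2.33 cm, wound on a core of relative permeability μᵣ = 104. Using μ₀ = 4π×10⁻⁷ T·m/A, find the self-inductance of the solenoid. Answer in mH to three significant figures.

A = π(d/2)² = π(1.165×10^-2 m)² = 4.264×10^-4 m².
For a long solenoid, L = μ₀μᵣN²A/ℓ.
L = (4π×10⁻⁷)(104)(2160)²(4.264×10^-4)/(0.708 m) = 0.3672 H.

L ≈ 367 mH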